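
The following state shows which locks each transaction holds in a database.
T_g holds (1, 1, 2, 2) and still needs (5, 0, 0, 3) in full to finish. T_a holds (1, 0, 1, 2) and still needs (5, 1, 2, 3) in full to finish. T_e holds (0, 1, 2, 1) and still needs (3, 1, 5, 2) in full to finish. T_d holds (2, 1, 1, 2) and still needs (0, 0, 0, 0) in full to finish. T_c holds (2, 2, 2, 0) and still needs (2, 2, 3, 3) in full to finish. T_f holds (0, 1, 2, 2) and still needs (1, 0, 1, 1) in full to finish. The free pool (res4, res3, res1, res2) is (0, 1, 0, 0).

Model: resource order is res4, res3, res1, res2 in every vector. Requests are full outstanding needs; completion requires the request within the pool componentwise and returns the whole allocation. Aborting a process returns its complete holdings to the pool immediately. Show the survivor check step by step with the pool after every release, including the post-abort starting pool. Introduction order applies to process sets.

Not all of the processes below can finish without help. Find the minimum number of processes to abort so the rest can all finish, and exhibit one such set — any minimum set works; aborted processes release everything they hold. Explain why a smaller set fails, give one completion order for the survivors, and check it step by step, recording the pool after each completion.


Minimum abort set: T_g.
Key observation: T_a had no path to completion before; after the abort of T_g ((1, 1, 2, 2) returned), step 5 is where it fits.
No smaller set exists: with zero aborts the deadlock remains.
One survivor order: T_f, T_d, T_e, T_c, T_a. Check, step by step (post-abort pool first):
  pool = (1, 2, 2, 2)
  run T_f (needs (1, 0, 1, 1), free (1, 2, 2, 2)); after release of (0, 1, 2, 2) the pool is (1, 3, 4, 4)
  run T_d (needs (0, 0, 0, 0), free (1, 3, 4, 4)); after release of (2, 1, 1, 2) the pool is (3, 4, 5, 6)
  run T_e (needs (3, 1, 5, 2), free (3, 4, 5, 6)); after release of (0, 1, 2, 1) the pool is (3, 5, 7, 7)
  run T_c (needs (2, 2, 3, 3), free (3, 5, 7, 7)); after release of (2, 2, 2, 0) the pool is (5, 7, 9, 7)
  run T_a (needs (5, 1, 2, 3), free (5, 7, 9, 7)); after release of (1, 0, 1, 2) the pool is (6, 7, 10, 9)


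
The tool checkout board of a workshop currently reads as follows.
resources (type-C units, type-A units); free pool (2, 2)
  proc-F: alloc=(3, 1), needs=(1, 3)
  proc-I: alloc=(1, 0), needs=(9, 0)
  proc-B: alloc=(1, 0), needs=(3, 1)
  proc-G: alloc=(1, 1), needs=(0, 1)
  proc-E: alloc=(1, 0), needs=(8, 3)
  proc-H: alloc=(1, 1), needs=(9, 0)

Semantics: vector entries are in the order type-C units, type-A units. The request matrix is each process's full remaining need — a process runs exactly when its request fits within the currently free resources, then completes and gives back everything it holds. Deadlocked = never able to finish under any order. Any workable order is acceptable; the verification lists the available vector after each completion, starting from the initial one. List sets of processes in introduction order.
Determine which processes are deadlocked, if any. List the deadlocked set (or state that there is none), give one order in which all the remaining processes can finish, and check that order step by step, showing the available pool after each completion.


Deadlocked set: proc-I, proc-E and proc-H.
Key observation: no order helps: past proc-G, proc-F, proc-B, the free pool tops out at (7, 4), below what each blocked process needs in type-C units.
A valid finishing order for the others: proc-G, proc-F, proc-B. Verifying each step:
  pool = (2, 2)
  proc-G needs (0, 1) <= (2, 2) -> finishes; pool += (1, 1) = (3, 3)
  proc-F needs (1, 3) <= (3, 3) -> finishes; pool += (3, 1) = (6, 4)
  proc-B needs (3, 1) <= (6, 4) -> finishes; pool += (1, 0) = (7, 4)
The blocked processes can never fit:
  proc-I still needs (9, 0) but only (7, 4) is free — short on type-C units
  proc-E still needs (8, 3) but only (7, 4) is free — short on type-C units
  proc-H still needs (9, 0) but only (7, 4) is free — short on type-C units


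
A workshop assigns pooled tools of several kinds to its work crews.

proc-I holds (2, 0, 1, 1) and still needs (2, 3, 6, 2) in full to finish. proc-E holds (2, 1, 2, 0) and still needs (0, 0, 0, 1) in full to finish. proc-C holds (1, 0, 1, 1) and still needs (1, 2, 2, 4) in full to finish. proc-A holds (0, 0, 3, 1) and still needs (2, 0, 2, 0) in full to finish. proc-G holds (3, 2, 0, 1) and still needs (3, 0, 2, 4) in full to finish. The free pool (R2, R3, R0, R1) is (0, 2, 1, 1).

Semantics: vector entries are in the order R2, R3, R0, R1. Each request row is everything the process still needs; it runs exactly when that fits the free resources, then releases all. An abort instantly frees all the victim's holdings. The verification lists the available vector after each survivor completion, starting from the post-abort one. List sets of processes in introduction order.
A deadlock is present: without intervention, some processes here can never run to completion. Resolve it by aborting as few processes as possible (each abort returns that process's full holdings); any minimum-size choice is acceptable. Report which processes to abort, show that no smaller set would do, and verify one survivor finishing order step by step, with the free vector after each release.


Minimum abort set: proc-G.
Key observation: proc-C could never have finished before the abort; with (3, 2, 0, 1) returned by proc-G, it fits at step 4.
Why nothing smaller works: aborting no one leaves the state deadlocked as given.
Survivors finish in the order: proc-E, proc-A, proc-I, proc-C. Step-by-step check (pool after the aborts first):
  pool = (3, 4, 1, 2)
  run proc-E (needs (0, 0, 0, 1), free (3, 4, 1, 2)); after release of (2, 1, 2, 0) the pool is (5, 5, 3, 2)
  run proc-A (needs (2, 0, 2, 0), free (5, 5, 3, 2)); after release of (0, 0, 3, 1) the pool is (5, 5, 6, 3)
  run proc-I (needs (2, 3, 6, 2), free (5, 5, 6, 3)); after release of (2, 0, 1, 1) the pool is (7, 5, 7, 4)
  run proc-C (needs (1, 2, 2, 4), free (7, 5, 7, 4)); after release of (1, 0, 1, 1) the pool is (8, 5, 8, 5)


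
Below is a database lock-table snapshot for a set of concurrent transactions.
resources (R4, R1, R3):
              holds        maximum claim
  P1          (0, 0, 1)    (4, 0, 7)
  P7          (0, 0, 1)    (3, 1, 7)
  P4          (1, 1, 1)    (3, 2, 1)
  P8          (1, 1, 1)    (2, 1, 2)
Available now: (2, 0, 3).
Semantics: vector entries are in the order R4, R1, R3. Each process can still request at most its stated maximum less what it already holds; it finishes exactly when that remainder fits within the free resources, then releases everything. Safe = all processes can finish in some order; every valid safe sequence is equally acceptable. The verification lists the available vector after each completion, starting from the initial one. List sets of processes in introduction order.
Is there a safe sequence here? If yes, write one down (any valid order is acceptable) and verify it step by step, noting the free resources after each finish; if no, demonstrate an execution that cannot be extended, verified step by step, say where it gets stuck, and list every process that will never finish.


UNSAFE — no complete ordering exists.
Key observation: no order helps: past P8, P4, the free pool tops out at (4, 2, 5), below what each blocked process needs in R3.
The run P8, P4 cannot be extended any further. Step-by-step check:
  pool = (2, 0, 3)
  P8 needs (1, 0, 1) <= (2, 0, 3) -> finishes; pool += (1, 1, 1) = (3, 1, 4)
  P4 needs (2, 1, 0) <= (3, 1, 4) -> finishes; pool += (1, 1, 1) = (4, 2, 5)
  blocked: P1 wants (4, 0, 6), pool (4, 2, 5) — not enough R3
  blocked: P7 wants (3, 1, 6), pool (4, 2, 5) — not enough R3
Never able to finish: P1 and P7.


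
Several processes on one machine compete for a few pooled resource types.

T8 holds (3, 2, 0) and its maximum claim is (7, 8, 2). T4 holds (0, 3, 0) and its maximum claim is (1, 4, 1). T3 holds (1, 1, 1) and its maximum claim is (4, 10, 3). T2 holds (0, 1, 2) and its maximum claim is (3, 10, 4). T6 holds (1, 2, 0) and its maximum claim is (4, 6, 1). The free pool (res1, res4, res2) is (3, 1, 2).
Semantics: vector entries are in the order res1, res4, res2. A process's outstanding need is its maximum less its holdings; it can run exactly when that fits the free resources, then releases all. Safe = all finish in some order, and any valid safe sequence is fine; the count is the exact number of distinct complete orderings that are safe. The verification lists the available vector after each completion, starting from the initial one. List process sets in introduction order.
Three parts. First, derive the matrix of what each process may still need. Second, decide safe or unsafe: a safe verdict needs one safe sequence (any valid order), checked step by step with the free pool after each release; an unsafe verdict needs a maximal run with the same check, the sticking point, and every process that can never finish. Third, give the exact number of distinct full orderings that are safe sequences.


(1) Need matrix, components ordered res1, res4, res2:
  T8: (4, 6, 2)
  T4: (1, 1, 1)
  T3: (3, 9, 2)
  T2: (3, 9, 2)
  T6: (3, 4, 1)
(2) The state is UNSAFE.
Key observation: once T4, T6, T8 finish, the pool peaks at (7, 8, 2) — and every remaining process still needs more res4 than that.
A maximal execution: T4, T6, T8 — then nothing else fits. Check, step by step:
  pool = (3, 1, 2)
  T4 needs (1, 1, 1) <= (3, 1, 2) -> finishes; pool += (0, 3, 0) = (3, 4, 2)
  T6 needs (3, 4, 1) <= (3, 4, 2) -> finishes; pool += (1, 2, 0) = (4, 6, 2)
  T8 needs (4, 6, 2) <= (4, 6, 2) -> finishes; pool += (3, 2, 0) = (7, 8, 2)
  blocked: T3 wants (3, 9, 2), pool (7, 8, 2) — not enough res4
  blocked: T2 wants (3, 9, 2), pool (7, 8, 2) — not enough res4
Permanently blocked: T3 and T2.
(3) Exactly 0 of the possible complete orderings are safe sequences.


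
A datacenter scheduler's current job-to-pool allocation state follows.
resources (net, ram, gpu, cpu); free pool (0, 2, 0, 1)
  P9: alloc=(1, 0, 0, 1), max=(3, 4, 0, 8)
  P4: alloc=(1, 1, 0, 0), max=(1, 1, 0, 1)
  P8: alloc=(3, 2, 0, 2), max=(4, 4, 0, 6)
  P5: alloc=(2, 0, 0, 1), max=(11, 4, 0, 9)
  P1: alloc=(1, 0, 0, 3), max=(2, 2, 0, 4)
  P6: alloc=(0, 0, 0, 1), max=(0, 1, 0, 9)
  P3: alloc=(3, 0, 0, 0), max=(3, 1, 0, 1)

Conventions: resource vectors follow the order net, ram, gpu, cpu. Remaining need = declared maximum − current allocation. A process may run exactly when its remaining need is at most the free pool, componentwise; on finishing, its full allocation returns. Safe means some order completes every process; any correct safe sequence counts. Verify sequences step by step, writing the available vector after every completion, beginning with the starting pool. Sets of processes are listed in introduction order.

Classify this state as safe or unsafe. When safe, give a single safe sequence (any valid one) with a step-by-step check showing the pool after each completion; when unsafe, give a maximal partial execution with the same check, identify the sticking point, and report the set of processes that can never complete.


The state is UNSAFE.
Key observation: no order helps: past P3, P1, P8, P4, the free pool tops out at (8, 5, 0, 6), below what each blocked process needs in cpu.
Going as far as possible: P3, P1, P8, P4; after that, nothing fits. Check, step by step:
  pool = (0, 2, 0, 1)
  run P3 (needs (0, 1, 0, 1), free (0, 2, 0, 1)); after release of (3, 0, 0, 0) the pool is (3, 2, 0, 1)
  run P1 (needs (1, 2, 0, 1), free (3, 2, 0, 1)); after release of (1, 0, 0, 3) the pool is (4, 2, 0, 4)
  run P8 (needs (1, 2, 0, 4), free (4, 2, 0, 4)); after release of (3, 2, 0, 2) the pool is (7, 4, 0, 6)
  run P4 (needs (0, 0, 0, 1), free (7, 4, 0, 6)); after release of (1, 1, 0, 0) the pool is (8, 5, 0, 6)
  P9 cannot run: need (2, 4, 0, 7) vs free (8, 5, 0, 6) (insufficient cpu)
  P5 cannot run: need (9, 4, 0, 8) vs free (8, 5, 0, 6) (insufficient net and cpu)
  P6 cannot run: need (0, 1, 0, 8) vs free (8, 5, 0, 6) (insufficient cpu)
Permanently blocked: P9, P5 and P6.


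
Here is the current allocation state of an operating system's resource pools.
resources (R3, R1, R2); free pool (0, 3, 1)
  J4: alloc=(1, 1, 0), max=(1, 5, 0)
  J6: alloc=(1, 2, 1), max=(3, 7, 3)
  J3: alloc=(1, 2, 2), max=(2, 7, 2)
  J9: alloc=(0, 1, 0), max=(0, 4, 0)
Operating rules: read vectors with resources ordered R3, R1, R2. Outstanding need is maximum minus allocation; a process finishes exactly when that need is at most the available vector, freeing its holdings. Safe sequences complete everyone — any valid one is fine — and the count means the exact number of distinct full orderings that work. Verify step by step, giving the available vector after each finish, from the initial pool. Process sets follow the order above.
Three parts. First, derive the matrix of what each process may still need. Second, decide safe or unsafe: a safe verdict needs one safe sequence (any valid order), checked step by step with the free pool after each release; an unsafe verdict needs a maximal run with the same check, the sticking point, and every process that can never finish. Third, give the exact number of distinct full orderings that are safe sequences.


(1) Remaining need (order R3, R1, R2):
  J4: (0, 4, 0)
  J6: (2, 5, 2)
  J3: (1, 5, 0)
  J9: (0, 3, 0)
(2) SAFE, for example via the order J9, J4, J3, J6.
Key observation: the order's first zero-slack moment is J9 ((0, 3, 0) needed, (0, 3, 1) free — a requested resource with nothing to spare).
Walking it through:
  pool = (0, 3, 1)
  J9: need (0, 3, 0) fits (0, 3, 1); releases (0, 1, 0), pool now (0, 4, 1)
  J4: need (0, 4, 0) fits (0, 4, 1); releases (1, 1, 0), pool now (1, 5, 1)
  J3: need (1, 5, 0) fits (1, 5, 1); releases (1, 2, 2), pool now (2, 7, 3)
  J6: need (2, 5, 2) fits (2, 7, 3); releases (1, 2, 1), pool now (3, 9, 4)
(3) The exact count: 1 of the possible complete orderings is a safe sequence.


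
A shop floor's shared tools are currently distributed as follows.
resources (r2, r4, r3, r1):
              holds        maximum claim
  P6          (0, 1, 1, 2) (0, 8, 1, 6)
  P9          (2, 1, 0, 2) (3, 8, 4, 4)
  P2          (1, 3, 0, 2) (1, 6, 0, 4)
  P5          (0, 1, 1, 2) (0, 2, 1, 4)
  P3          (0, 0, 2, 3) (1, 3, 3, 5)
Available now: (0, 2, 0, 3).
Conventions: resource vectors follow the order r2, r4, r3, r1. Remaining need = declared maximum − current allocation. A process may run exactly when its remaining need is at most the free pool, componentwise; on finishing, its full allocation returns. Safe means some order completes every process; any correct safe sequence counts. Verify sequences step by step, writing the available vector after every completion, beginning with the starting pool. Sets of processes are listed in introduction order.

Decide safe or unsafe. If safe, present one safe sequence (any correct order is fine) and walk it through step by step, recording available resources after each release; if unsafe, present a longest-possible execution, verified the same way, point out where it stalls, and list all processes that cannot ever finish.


UNSAFE.
Key observation: once P5, P2, P3 finish, the pool peaks at (1, 6, 3, 10) — and every remaining process still needs more r4 than that.
Going as far as possible: P5, P2, P3; after that, nothing fits. Step-by-step check:
  pool = (0, 2, 0, 3)
  P5 needs (0, 1, 0, 2) <= (0, 2, 0, 3) -> finishes; pool += (0, 1, 1, 2) = (0, 3, 1, 5)
  P2 needs (0, 3, 0, 2) <= (0, 3, 1, 5) -> finishes; pool += (1, 3, 0, 2) = (1, 6, 1, 7)
  P3 needs (1, 3, 1, 2) <= (1, 6, 1, 7) -> finishes; pool += (0, 0, 2, 3) = (1, 6, 3, 10)
  P6 cannot run: need (0, 7, 0, 4) vs free (1, 6, 3, 10) (insufficient r4)
  P9 cannot run: need (1, 7, 4, 2) vs free (1, 6, 3, 10) (insufficient r4 and r3)
Processes that can never finish: P6 and P9.


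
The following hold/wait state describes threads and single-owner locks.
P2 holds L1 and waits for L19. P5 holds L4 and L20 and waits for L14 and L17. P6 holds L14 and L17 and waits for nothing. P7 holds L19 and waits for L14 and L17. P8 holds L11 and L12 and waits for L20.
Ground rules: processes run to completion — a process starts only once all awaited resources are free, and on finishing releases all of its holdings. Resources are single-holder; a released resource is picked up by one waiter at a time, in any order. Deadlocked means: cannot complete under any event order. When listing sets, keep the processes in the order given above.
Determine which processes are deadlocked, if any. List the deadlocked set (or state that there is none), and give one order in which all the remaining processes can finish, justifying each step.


No process is deadlocked.
Key observation: no waiting chain loops back on itself — every chain ends at a process that waits on nothing, so everyone eventually runs.
One completion order for the rest: P6, P7, P2, P5, P8.
Step-by-step check:
  P6: no waits; runs immediately, freeing L14 and L17
  P7: everything it awaited (L14 and L17) is free; runs, freeing L19
  P2: everything it awaited (L19) is free; runs, freeing L1
  P5: everything it awaited (L14 and L17) is free; runs, freeing L4 and L20
  P8: everything it awaited (L20) is free; runs, freeing L11 and L12


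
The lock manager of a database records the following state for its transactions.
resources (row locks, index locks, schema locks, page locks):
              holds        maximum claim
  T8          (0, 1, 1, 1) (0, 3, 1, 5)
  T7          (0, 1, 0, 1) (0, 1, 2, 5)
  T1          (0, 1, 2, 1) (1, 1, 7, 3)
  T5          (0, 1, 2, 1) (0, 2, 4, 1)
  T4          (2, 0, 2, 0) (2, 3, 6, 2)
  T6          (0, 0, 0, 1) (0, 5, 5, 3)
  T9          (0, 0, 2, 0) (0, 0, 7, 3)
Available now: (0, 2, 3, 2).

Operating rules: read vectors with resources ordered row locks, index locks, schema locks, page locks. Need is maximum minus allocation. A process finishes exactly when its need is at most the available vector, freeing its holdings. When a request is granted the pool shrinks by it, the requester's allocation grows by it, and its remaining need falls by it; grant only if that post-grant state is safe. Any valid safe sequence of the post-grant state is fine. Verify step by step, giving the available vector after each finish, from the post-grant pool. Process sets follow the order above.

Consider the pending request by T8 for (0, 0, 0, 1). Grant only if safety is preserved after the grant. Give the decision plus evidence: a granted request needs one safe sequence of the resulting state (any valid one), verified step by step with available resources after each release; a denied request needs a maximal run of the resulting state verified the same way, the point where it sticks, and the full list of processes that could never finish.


GRANT: granting preserves safety; a valid post-grant sequence is T5, T4, T1, T8, T7, T9, T6.
Key observation: the transfer keeps a workable pool ((0, 2, 3, 1)); T5 starts the safe sequence.
Verifying the post-grant state step by step:
  pool = (0, 2, 3, 1)
  T5 needs (0, 1, 2, 0) <= (0, 2, 3, 1) -> finishes; pool += (0, 1, 2, 1) = (0, 3, 5, 2)
  T4 needs (0, 3, 4, 2) <= (0, 3, 5, 2) -> finishes; pool += (2, 0, 2, 0) = (2, 3, 7, 2)
  T1 needs (1, 0, 5, 2) <= (2, 3, 7, 2) -> finishes; pool += (0, 1, 2, 1) = (2, 4, 9, 3)
  T8 needs (0, 2, 0, 3) <= (2, 4, 9, 3) -> finishes; pool += (0, 1, 1, 2) = (2, 5, 10, 5)
  T7 needs (0, 0, 2, 4) <= (2, 5, 10, 5) -> finishes; pool += (0, 1, 0, 1) = (2, 6, 10, 6)
  T9 needs (0, 0, 5, 3) <= (2, 6, 10, 6) -> finishes; pool += (0, 0, 2, 0) = (2, 6, 12, 6)
  T6 needs (0, 5, 5, 2) <= (2, 6, 12, 6) -> finishes; pool += (0, 0, 0, 1) = (2, 6, 12, 7)


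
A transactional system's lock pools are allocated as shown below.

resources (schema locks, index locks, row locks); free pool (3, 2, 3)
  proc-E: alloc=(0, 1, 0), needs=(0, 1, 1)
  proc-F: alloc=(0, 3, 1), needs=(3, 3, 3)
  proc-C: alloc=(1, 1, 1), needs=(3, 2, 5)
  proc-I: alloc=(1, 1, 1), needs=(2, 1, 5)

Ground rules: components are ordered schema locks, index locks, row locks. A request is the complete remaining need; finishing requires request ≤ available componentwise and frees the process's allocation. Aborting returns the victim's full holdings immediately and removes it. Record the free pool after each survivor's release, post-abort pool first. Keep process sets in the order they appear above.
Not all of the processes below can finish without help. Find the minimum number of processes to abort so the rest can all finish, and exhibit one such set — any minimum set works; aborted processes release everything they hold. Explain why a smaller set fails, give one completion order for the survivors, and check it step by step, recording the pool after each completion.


The answer: abort proc-I.
Key observation: proc-C was stuck for good until proc-I gave back (1, 1, 1); in the order shown it finishes at step 3.
Minimality: the empty abort set fails — the state is deadlocked as it stands.
The survivors complete as proc-F, proc-E, proc-C. Walking it through (starting from the post-abort pool):
  pool = (4, 3, 4)
  proc-F needs (3, 3, 3) <= (4, 3, 4) -> finishes; pool += (0, 3, 1) = (4, 6, 5)
  proc-E needs (0, 1, 1) <= (4, 6, 5) -> finishes; pool += (0, 1, 0) = (4, 7, 5)
  proc-C needs (3, 2, 5) <= (4, 7, 5) -> finishes; pool += (1, 1, 1) = (5, 8, 6)


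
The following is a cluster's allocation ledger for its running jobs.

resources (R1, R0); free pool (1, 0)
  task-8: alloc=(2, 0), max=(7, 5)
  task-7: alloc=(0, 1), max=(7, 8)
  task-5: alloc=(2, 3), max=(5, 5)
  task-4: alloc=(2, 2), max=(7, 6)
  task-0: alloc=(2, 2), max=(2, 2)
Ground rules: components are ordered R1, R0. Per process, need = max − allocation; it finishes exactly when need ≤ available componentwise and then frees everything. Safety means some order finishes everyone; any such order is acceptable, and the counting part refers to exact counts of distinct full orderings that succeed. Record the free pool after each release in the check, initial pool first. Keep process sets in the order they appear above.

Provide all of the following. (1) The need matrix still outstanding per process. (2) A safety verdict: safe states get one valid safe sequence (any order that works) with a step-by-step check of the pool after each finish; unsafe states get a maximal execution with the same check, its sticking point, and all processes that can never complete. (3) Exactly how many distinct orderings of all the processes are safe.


(1) Remaining need (order R1, R0):
  task-8: (5, 5)
  task-7: (7, 7)
  task-5: (3, 2)
  task-4: (5, 4)
  task-0: (0, 0)
(2) SAFE, for example via the order task-0, task-5, task-4, task-8, task-7.
Key observation: reading the order forward, task-5 is the first process whose need (3, 2) meets the free pool (3, 2) exactly on a resource it requests.
Check, step by step:
  pool = (1, 0)
  run task-0 (needs (0, 0), free (1, 0)); after release of (2, 2) the pool is (3, 2)
  run task-5 (needs (3, 2), free (3, 2)); after release of (2, 3) the pool is (5, 5)
  run task-4 (needs (5, 4), free (5, 5)); after release of (2, 2) the pool is (7, 7)
  run task-8 (needs (5, 5), free (7, 7)); after release of (2, 0) the pool is (9, 7)
  run task-7 (needs (7, 7), free (9, 7)); after release of (0, 1) the pool is (9, 8)
(3) The exact count: 3 of the possible complete orderings are safe sequences.


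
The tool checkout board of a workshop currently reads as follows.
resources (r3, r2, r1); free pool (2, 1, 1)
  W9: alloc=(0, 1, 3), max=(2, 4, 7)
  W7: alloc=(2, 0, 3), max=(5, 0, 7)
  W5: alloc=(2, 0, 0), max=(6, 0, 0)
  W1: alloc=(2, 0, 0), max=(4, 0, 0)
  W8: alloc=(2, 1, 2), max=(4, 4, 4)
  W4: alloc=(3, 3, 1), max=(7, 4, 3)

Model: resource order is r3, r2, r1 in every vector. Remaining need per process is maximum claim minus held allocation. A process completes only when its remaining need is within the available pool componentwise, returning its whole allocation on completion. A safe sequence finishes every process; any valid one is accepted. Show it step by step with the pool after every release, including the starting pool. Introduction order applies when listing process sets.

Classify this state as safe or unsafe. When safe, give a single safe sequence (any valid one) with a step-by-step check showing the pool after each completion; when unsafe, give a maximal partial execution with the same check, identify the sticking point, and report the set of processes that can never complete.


UNSAFE.
Key observation: after W1, W5 complete, (6, 1, 1) is the best the pool ever gets, yet each leftover process wants more r1.
The run W1, W5 cannot be extended any further. Verifying each step:
  pool = (2, 1, 1)
  W1 needs (2, 0, 0) <= (2, 1, 1) -> finishes; pool += (2, 0, 0) = (4, 1, 1)
  W5 needs (4, 0, 0) <= (4, 1, 1) -> finishes; pool += (2, 0, 0) = (6, 1, 1)
  W9 still needs (2, 3, 4) but only (6, 1, 1) is free — short on r2 and r1
  W7 still needs (3, 0, 4) but only (6, 1, 1) is free — short on r1
  W8 still needs (2, 3, 2) but only (6, 1, 1) is free — short on r2 and r1
  W4 still needs (4, 1, 2) but only (6, 1, 1) is free — short on r1
Never able to finish: W9, W7, W8 and W4.


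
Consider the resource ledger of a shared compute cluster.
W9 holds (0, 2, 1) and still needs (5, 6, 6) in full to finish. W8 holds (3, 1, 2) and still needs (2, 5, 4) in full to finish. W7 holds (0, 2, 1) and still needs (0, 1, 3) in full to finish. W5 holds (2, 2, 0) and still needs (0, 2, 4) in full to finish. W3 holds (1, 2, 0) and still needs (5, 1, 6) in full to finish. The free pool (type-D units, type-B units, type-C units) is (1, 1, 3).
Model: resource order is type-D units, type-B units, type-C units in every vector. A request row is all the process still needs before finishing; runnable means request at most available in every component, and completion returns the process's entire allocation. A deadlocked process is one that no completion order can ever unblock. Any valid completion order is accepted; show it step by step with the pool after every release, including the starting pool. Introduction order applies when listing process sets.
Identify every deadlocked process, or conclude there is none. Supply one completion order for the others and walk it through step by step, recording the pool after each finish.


No process is deadlocked.
Key observation: the pool covers W7 at once, and every later process fits after earlier releases.
The rest can finish in the order W7, W5, W8, W3, W9. Verifying each step:
  pool = (1, 1, 3)
  W7: need (0, 1, 3) fits (1, 1, 3); releases (0, 2, 1), pool now (1, 3, 4)
  W5: need (0, 2, 4) fits (1, 3, 4); releases (2, 2, 0), pool now (3, 5, 4)
  W8: need (2, 5, 4) fits (3, 5, 4); releases (3, 1, 2), pool now (6, 6, 6)
  W3: need (5, 1, 6) fits (6, 6, 6); releases (1, 2, 0), pool now (7, 8, 6)
  W9: need (5, 6, 6) fits (7, 8, 6); releases (0, 2, 1), pool now (7, 10, 7)


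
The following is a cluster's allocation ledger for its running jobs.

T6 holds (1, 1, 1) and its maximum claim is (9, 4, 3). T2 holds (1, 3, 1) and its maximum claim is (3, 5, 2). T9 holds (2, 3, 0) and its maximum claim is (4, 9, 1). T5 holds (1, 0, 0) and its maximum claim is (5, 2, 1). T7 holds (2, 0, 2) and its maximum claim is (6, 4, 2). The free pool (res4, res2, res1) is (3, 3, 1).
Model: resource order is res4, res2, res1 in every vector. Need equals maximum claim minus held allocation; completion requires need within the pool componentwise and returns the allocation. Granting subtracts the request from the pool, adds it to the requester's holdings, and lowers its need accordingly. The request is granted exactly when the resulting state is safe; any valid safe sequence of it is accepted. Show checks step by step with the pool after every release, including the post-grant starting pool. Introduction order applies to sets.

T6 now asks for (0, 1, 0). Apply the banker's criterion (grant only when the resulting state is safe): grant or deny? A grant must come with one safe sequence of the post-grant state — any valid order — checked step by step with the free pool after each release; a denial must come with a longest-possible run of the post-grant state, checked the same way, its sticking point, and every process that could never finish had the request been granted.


DENY. Granting would leave the state unsafe.
Key observation: after T2, T5, T7 the pool peaks at (7, 5, 4), and each blocked process is short somewhere: T6 on res4; T9 on res2.
After a pretend grant, a maximal execution: T2, T5, T7 — then nothing else fits. Check, step by step:
  pool = (3, 2, 1)
  T2: need (2, 2, 1) fits (3, 2, 1); releases (1, 3, 1), pool now (4, 5, 2)
  T5: need (4, 2, 1) fits (4, 5, 2); releases (1, 0, 0), pool now (5, 5, 2)
  T7: need (4, 4, 0) fits (5, 5, 2); releases (2, 0, 2), pool now (7, 5, 4)
  T6 still needs (8, 2, 2) but only (7, 5, 4) is free — short on res4
  T9 still needs (2, 6, 1) but only (7, 5, 4) is free — short on res2
Processes that could never finish after the grant: T6 and T9.


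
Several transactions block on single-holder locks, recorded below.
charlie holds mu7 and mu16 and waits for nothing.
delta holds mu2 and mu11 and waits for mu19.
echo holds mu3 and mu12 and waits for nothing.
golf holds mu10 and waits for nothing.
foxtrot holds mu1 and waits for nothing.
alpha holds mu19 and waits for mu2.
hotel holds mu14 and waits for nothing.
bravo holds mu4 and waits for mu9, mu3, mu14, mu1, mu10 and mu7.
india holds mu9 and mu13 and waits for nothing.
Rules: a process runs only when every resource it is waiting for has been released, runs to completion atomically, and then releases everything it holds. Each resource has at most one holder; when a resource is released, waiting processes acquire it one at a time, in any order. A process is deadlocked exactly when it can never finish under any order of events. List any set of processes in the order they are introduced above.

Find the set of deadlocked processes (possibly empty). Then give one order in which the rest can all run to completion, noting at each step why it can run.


The deadlocked set is delta and alpha.
Key observation: along delta -> alpha -> delta, each member waits on what the next one holds — a deadlock; no other process is dragged down with it.
One completion order for the rest: golf, foxtrot, charlie, hotel, india, echo, bravo.
Check, step by step:
  golf waits on nothing -> runs at once and releases mu10
  foxtrot waits on nothing -> runs at once and releases mu1
  charlie waits on nothing -> runs at once and releases mu7 and mu16
  hotel waits on nothing -> runs at once and releases mu14
  india waits on nothing -> runs at once and releases mu9 and mu13
  echo waits on nothing -> runs at once and releases mu3 and mu12
  run bravo (all its waits — mu9, mu3, mu14, mu1, mu10 and mu7 — are resolved); releases mu4


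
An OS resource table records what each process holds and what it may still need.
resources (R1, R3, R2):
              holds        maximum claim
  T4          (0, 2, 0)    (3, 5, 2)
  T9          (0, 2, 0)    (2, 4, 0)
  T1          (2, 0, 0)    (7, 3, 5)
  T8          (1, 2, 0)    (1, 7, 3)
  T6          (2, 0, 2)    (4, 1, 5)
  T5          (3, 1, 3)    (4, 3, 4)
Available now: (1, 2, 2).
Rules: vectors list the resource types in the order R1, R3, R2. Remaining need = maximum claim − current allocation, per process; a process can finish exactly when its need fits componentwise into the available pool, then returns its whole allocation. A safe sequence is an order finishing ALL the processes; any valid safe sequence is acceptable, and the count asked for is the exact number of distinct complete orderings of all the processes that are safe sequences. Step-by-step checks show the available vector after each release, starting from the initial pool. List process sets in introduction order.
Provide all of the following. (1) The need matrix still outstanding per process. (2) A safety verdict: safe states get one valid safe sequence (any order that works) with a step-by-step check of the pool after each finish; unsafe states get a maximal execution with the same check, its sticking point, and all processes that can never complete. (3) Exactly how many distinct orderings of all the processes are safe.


(1) Need matrix, components ordered R1, R3, R2:
  T4: (3, 3, 2)
  T9: (2, 2, 0)
  T1: (5, 3, 5)
  T8: (0, 5, 3)
  T6: (2, 1, 3)
  T5: (1, 2, 1)
(2) The state is SAFE; one workable sequence: T5, T9, T8, T6, T1, T4.
Key observation: the first exact fit in this order is T5 — it needs (1, 2, 1) with (1, 2, 2) free, meeting a requested resource to the last unit.
Check, step by step:
  pool = (1, 2, 2)
  T5 needs (1, 2, 1) <= (1, 2, 2) -> finishes; pool += (3, 1, 3) = (4, 3, 5)
  T9 needs (2, 2, 0) <= (4, 3, 5) -> finishes; pool += (0, 2, 0) = (4, 5, 5)
  T8 needs (0, 5, 3) <= (4, 5, 5) -> finishes; pool += (1, 2, 0) = (5, 7, 5)
  T6 needs (2, 1, 3) <= (5, 7, 5) -> finishes; pool += (2, 0, 2) = (7, 7, 7)
  T1 needs (5, 3, 5) <= (7, 7, 7) -> finishes; pool += (2, 0, 0) = (9, 7, 7)
  T4 needs (3, 3, 2) <= (9, 7, 7) -> finishes; pool += (0, 2, 0) = (9, 9, 7)
(3) Precisely 48 of the possible complete orderings are safe sequences.


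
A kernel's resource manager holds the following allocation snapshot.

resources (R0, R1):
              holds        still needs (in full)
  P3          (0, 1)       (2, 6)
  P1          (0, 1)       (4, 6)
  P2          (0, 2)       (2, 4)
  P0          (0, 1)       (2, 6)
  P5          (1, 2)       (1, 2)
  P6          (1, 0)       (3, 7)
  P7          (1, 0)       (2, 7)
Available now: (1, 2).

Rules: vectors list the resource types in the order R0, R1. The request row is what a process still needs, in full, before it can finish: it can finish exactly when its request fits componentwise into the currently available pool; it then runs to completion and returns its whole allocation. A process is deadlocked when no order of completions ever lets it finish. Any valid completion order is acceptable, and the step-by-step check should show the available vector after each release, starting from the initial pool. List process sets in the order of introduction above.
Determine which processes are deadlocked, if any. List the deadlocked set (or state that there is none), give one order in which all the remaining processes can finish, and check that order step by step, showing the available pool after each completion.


The deadlocked set is empty.
Key observation: there is always a runnable process — P5 first — so the state unwinds completely.
A valid finishing order for the others: P5, P2, P3, P7, P6, P0, P1. Step-by-step check:
  pool = (1, 2)
  P5 needs (1, 2) <= (1, 2) -> finishes; pool += (1, 2) = (2, 4)
  P2 needs (2, 4) <= (2, 4) -> finishes; pool += (0, 2) = (2, 6)
  P3 needs (2, 6) <= (2, 6) -> finishes; pool += (0, 1) = (2, 7)
  P7 needs (2, 7) <= (2, 7) -> finishes; pool += (1, 0) = (3, 7)
  P6 needs (3, 7) <= (3, 7) -> finishes; pool += (1, 0) = (4, 7)
  P0 needs (2, 6) <= (4, 7) -> finishes; pool += (0, 1) = (4, 8)
  P1 needs (4, 6) <= (4, 8) -> finishes; pool += (0, 1) = (4, 9)


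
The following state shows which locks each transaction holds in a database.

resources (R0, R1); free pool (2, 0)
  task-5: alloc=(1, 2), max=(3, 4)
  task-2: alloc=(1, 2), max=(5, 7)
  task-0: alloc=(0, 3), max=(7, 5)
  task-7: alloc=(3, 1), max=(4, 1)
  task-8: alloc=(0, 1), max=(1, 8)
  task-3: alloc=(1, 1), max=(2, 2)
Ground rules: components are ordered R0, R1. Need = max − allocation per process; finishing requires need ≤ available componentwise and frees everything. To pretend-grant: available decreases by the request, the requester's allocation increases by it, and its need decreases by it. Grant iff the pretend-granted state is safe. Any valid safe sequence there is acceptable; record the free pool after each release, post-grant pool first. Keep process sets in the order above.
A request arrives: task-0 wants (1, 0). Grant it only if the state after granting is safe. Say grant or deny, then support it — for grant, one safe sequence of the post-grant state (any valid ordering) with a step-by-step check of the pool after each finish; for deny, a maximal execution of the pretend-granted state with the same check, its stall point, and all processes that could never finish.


GRANT — the state after the grant stays safe, e.g. via task-7, task-3, task-5, task-0, task-2, task-8.
Key observation: the grant leaves (1, 0) free — enough for task-7, whose release restarts the cascade.
Check on the post-grant state, step by step:
  pool = (1, 0)
  task-7 needs (1, 0) <= (1, 0) -> finishes; pool += (3, 1) = (4, 1)
  task-3 needs (1, 1) <= (4, 1) -> finishes; pool += (1, 1) = (5, 2)
  task-5 needs (2, 2) <= (5, 2) -> finishes; pool += (1, 2) = (6, 4)
  task-0 needs (6, 2) <= (6, 4) -> finishes; pool += (1, 3) = (7, 7)
  task-2 needs (4, 5) <= (7, 7) -> finishes; pool += (1, 2) = (8, 9)
  task-8 needs (1, 7) <= (8, 9) -> finishes; pool += (0, 1) = (8, 10)


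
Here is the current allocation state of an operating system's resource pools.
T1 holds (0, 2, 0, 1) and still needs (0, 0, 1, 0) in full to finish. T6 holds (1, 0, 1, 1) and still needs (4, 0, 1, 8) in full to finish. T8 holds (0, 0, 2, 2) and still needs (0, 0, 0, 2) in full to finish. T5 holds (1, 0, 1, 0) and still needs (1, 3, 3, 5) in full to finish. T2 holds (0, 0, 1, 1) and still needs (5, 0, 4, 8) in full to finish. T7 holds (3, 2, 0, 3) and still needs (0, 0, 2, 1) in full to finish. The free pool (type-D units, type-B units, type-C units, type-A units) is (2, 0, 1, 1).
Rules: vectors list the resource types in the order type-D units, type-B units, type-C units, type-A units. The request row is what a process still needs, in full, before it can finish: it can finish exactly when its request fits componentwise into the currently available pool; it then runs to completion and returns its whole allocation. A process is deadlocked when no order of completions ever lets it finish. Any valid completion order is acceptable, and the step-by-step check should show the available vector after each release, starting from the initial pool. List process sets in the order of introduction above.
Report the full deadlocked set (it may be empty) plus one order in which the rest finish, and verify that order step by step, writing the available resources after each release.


The deadlocked set is T6 and T2.
Key observation: type-A units is the bottleneck — with T1, T8, T7, T5 done the pool holds (6, 4, 4, 7), short of every remaining need.
A valid finishing order for the others: T1, T8, T7, T5. Verifying each step:
  pool = (2, 0, 1, 1)
  T1 needs (0, 0, 1, 0) <= (2, 0, 1, 1) -> finishes; pool += (0, 2, 0, 1) = (2, 2, 1, 2)
  T8 needs (0, 0, 0, 2) <= (2, 2, 1, 2) -> finishes; pool += (0, 0, 2, 2) = (2, 2, 3, 4)
  T7 needs (0, 0, 2, 1) <= (2, 2, 3, 4) -> finishes; pool += (3, 2, 0, 3) = (5, 4, 3, 7)
  T5 needs (1, 3, 3, 5) <= (5, 4, 3, 7) -> finishes; pool += (1, 0, 1, 0) = (6, 4, 4, 7)
None of the blocked processes ever fits:
  blocked: T6 wants (4, 0, 1, 8), pool (6, 4, 4, 7) — not enough type-A units
  blocked: T2 wants (5, 0, 4, 8), pool (6, 4, 4, 7) — not enough type-A units


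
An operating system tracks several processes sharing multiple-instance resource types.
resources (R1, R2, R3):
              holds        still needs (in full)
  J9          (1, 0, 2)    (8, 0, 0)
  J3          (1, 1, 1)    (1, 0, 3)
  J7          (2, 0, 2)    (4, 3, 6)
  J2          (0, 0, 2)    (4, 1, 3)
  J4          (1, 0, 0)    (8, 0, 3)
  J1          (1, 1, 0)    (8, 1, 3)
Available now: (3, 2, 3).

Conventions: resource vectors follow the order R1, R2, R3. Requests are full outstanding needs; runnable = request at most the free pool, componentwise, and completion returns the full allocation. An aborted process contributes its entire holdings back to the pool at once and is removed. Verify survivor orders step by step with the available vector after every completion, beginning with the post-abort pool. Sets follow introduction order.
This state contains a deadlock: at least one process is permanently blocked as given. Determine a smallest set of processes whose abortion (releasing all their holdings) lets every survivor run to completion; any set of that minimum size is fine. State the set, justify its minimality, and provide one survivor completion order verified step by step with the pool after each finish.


Minimum abort set: J9 and J4.
Key observation: no ordering could ever have run J1 before the abort of J9 and J4; with (2, 0, 2) back in the pool it fits at step 4.
No one abort is enough; case by case: J9 alone leaves J4 blocked (short on R1); J3 alone leaves J9 blocked (short on R1); J7 alone leaves J9 blocked (short on R1); J2 alone leaves J9 blocked (short on R1); J4 alone leaves J9 blocked (short on R1); J1 alone leaves J9 blocked (short on R1).
The survivors complete as J3, J7, J2, J1. Step-by-step check (starting from the post-abort pool):
  pool = (5, 2, 5)
  J3 needs (1, 0, 3) <= (5, 2, 5) -> finishes; pool += (1, 1, 1) = (6, 3, 6)
  J7 needs (4, 3, 6) <= (6, 3, 6) -> finishes; pool += (2, 0, 2) = (8, 3, 8)
  J2 needs (4, 1, 3) <= (8, 3, 8) -> finishes; pool += (0, 0, 2) = (8, 3, 10)
  J1 needs (8, 1, 3) <= (8, 3, 10) -> finishes; pool += (1, 1, 0) = (9, 4, 10)
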